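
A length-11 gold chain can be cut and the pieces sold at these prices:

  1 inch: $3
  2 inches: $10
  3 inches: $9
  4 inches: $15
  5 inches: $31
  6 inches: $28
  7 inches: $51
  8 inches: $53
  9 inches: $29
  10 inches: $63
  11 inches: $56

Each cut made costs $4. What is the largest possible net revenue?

63

Let r[k] be the best obtainable value from length k. For each k, try every first piece i and keep the best of price[i] + r[k−i] minus the 4 cut fee when i<k.
r[1] = 3
r[2] = 10
r[3] = 9  (first piece 1, then r[2]=10)
r[4] = 16  (first piece 2, then r[2]=10)
r[5] = 31
r[6] = 30  (first piece 1, then r[5]=31)
r[7] = 51
r[8] = 53
r[9] = 57  (first piece 2, then r[7]=51)
r[10] = 63
r[11] = 63  (first piece 2, then r[9]=57)
One optimal plan: pieces 7 + 2 + 2 (2 cuts) → $71 − $8 = $63.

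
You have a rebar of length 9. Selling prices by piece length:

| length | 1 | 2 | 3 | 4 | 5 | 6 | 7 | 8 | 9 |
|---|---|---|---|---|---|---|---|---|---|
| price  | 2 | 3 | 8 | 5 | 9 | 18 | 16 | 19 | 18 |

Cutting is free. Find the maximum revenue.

Consider every possible first cut. v[k] is the best of p[i]+v[k−i] over all sellable i≤k.
v[1] = 2
v[2] = max(2+2, 3+0) = 4
v[3] = max(2+4, 3+2, 8+0) = 8
v[4] = max(2+8, 3+4, 8+2, 5+0) = 10
v[5] = max(2+10, 3+8, 8+4, 5+2, 9+0) = 12
v[6] = max(2+12, 3+10, 8+8, 5+4, 9+2, 18+0) = 18
v[7] = max(2+18, 3+12, 8+10, …, 18+2, 16+0) = 20
v[8] = max(2+20, 3+18, 8+12, …, 16+2, 19+0) = 22
v[9] = max(2+22, 3+20, 8+18, …, 19+2, 18+0) = 26
One optimal cutting: 6 + 3 → ₹18 + ₹8 = ₹26.

26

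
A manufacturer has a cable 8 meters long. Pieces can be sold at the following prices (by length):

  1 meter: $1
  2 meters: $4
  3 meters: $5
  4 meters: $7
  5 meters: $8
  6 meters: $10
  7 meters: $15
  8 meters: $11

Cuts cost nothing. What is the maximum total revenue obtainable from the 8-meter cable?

Build v[k] bottom-up: v[k] = max over allowed piece i of (p[i] + v[k−i]).
v[1] = 1
v[2] = 4
v[3] = 5  (first piece 1, then v[2]=4)
v[4] = 8  (first piece 2, then v[2]=4)
v[5] = 9  (first piece 1, then v[4]=8)
v[6] = 12  (first piece 2, then v[4]=8)
v[7] = 15
v[8] = 16  (first piece 1, then v[7]=15)
One optimal cutting: 7 + 1 → $15 + $1 = $16.

16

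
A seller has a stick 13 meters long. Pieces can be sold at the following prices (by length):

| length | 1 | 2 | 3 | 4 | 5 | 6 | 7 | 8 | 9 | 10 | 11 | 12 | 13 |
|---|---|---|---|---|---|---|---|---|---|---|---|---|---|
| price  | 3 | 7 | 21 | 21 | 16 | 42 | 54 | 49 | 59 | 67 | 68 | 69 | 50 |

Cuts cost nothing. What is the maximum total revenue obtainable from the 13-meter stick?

96

Consider every possible first cut. r[k] is the best of p[i]+r[k−i] over all sellable i≤k.
r[1] = 3
r[2] = max(3+3, 7+0) = 7
r[3] = max(3+7, 7+3, 21+0) = 21
r[4] = max(3+21, 7+7, 21+3, 21+0) = 24
r[5] = max(3+24, 7+21, 21+7, 21+3, 16+0) = 28
r[6] = max(3+28, 7+24, 21+21, 21+7, 16+3, 42+0) = 42
r[7] = max(3+42, 7+28, 21+24, …, 42+3, 54+0) = 54
r[8] = max(3+54, 7+42, 21+28, …, 54+3, 49+0) = 57
r[9] = max(3+57, 7+54, 21+42, …, 49+3, 59+0) = 63
r[10] = max(3+63, 7+57, 21+54, …, 59+3, 67+0) = 75
r[11] = max(3+75, 7+63, 21+57, …, 67+3, 68+0) = 78
r[12] = max(3+78, 7+75, 21+63, …, 68+3, 69+0) = 84
r[13] = max(3+84, 7+78, 21+75, …, 69+3, 50+0) = 96
One optimal cutting: 7 + 3 + 3 → €54 + €21 + €21 = €96.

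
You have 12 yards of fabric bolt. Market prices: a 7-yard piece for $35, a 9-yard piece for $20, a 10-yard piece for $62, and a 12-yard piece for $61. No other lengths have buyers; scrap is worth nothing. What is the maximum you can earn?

62

Build r[k] bottom-up: r[k] = max over allowed piece i of (p[i] + r[k−i]).
r[1] = 0
r[2] = 0
r[3] = 0
r[4] = 0
r[5] = 0
r[6] = 0
r[7] = 35
r[8] = 35
r[9] = 35
r[10] = 62
r[11] = 62
r[12] = 62
One optimal cutting: pieces 10 with 2 yards of scrap → $62.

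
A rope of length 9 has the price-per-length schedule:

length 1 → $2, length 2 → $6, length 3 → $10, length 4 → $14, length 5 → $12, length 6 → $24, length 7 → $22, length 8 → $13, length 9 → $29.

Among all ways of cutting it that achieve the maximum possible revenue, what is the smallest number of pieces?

2

Build r[k] bottom-up: r[k] = max over allowed piece i of (p[i] + r[k−i]).
r[1] = 2
r[2] = max(2+2, 6+0) = 6
r[3] = max(2+6, 6+2, 10+0) = 10
r[4] = max(2+10, 6+6, 10+2, 14+0) = 14
r[5] = max(2+14, 6+10, 10+6, 14+2, 12+0) = 16
r[6] = max(2+16, 6+14, 10+10, 14+6, 12+2, 24+0) = 24
r[7] = max(2+24, 6+16, 10+14, …, 24+2, 22+0) = 26
r[8] = max(2+26, 6+24, 10+16, …, 22+2, 13+0) = 30
r[9] = max(2+30, 6+26, 10+24, …, 13+2, 29+0) = 34
Maximum revenue is $34.
Now minimize piece count subject to staying optimal: for each k, pieces[k] = 1 + min over i with p[i]+r[k−i]=r[k] of pieces[k−i].
pieces[6] = 1
pieces[7] = 2
pieces[8] = 2
pieces[9] = 2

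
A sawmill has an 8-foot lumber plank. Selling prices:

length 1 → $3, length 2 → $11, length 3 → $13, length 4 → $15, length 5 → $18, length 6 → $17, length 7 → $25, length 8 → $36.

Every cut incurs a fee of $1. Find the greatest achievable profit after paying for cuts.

Build net[k] bottom-up: net[k] = max over allowed piece i of (p[i] + net[k−i]) − 1 per cut.
net[1] = 3
net[2] = max(3+3-1, 11+0) = 11
net[3] = max(3+11-1, 11+3-1, 13+0) = 13
net[4] = max(3+13-1, 11+11-1, 13+3-1, 15+0) = 21
net[5] = max(3+21-1, 11+13-1, 13+11-1, 15+3-1, 18+0) = 23
net[6] = max(3+23-1, 11+21-1, 13+13-1, 15+11-1, 18+3-1, 17+0) = 31
net[7] = max(3+31-1, 11+23-1, 13+21-1, …, 17+3-1, 25+0) = 33
net[8] = max(3+33-1, 11+31-1, 13+23-1, …, 25+3-1, 36+0) = 41
One optimal plan: pieces 2 + 2 + 2 + 2 (3 cuts) → $44 − $3 = $41.

41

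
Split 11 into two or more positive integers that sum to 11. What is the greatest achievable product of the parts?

Fill P[k] for k=2..11: at each k try every first piece i and multiply by the better of (k−i) uncut or P[k−i].
P[2] = 1×max(1,0) = 1×1 = 1
P[3] = 1×max(2,1) = 1×2 = 2
P[4] = 2×max(2,1) = 2×2 = 4
P[5] = 2×max(3,2) = 2×3 = 6
P[6] = 3×max(3,2) = 3×3 = 9
P[7] = 2×max(5,6) = 2×6 = 12
P[8] = 2×max(6,9) = 2×9 = 18
P[9] = 3×max(6,9) = 3×9 = 27
P[10] = 2×max(8,18) = 2×18 = 36
P[11] = 2×max(9,27) = 2×27 = 54
One optimal split: 3 + 3 + 3 + 2; product 3×3×3×2 = 54.

54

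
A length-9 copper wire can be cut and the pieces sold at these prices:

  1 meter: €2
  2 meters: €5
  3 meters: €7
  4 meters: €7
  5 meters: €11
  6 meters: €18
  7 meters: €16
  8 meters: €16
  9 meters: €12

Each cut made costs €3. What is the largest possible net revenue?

22

Consider every possible first cut. net[k] is the best of p[i]+net[k−i] over all sellable i≤k, charging 3 whenever i<k.
net[1] = 2
net[2] = 5
net[3] = 7
net[4] = 7  (first piece 2, then net[2]=5)
net[5] = 11
net[6] = 18
net[7] = 17  (first piece 1, then net[6]=18)
net[8] = 20  (first piece 2, then net[6]=18)
net[9] = 22  (first piece 3, then net[6]=18)
One optimal plan: pieces 6 + 3 (1 cut) → €25 − €3 = €22.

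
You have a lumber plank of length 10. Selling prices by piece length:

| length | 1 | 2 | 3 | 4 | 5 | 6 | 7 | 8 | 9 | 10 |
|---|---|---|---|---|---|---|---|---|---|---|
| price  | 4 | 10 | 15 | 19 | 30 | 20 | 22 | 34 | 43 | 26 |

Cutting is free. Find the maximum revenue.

60

Consider every possible first cut. r[k] is the best of p[i]+r[k−i] over all sellable i≤k.
r[1] = 4
r[2] = 10
r[3] = 15
r[4] = 20  (first piece 2, then r[2]=10)
r[5] = 30
r[6] = 34  (first piece 1, then r[5]=30)
r[7] = 40  (first piece 2, then r[5]=30)
r[8] = 45  (first piece 3, then r[5]=30)
r[9] = 50  (first piece 2, then r[7]=40)
r[10] = 60  (first piece 5, then r[5]=30)
One optimal cutting: 5 + 5 → $30 + $30 = $60.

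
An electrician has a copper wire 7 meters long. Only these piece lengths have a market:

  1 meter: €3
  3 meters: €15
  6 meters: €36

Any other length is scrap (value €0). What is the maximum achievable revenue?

39

Consider every possible first cut. f[k] is the best of p[i]+f[k−i] over all sellable i≤k.
f[1] = 3
f[2] = 6  (first piece 1, then f[1]=3)
f[3] = 15
f[4] = 18  (first piece 1, then f[3]=15)
f[5] = 21  (first piece 1, then f[4]=18)
f[6] = 36
f[7] = 39  (first piece 1, then f[6]=36)
One optimal cutting: 6 + 1 → €39.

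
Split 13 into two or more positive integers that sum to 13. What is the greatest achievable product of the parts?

108

Define P[k] = max over 1≤i<k of i · max(k−i, P[k−i]); the inner max lets the remainder stay uncut if that's better.
Small cases: P[2]=1, P[3]=2, P[4]=4, P[5]=6, P[6]=9, P[7]=12.
P[8] = 2×max(6,9) = 2×9 = 18
P[9] = 3×max(6,9) = 3×9 = 27
P[10] = 2×max(8,18) = 2×18 = 36
P[11] = 2×max(9,27) = 2×27 = 54
P[12] = 3×max(9,27) = 3×27 = 81
P[13] = 2×max(11,54) = 2×54 = 108
One optimal split: 3 + 3 + 3 + 2 + 2; product 3×3×3×2×2 = 108.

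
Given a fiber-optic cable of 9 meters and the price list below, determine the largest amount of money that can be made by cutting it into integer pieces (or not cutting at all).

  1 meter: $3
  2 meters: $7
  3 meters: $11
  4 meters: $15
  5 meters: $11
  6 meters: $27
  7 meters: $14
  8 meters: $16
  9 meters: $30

38

Consider every possible first cut. R[k] is the best of p[i]+R[k−i] over all sellable i≤k.
R[1] = 3
R[2] = 7
R[3] = 11
R[4] = 15
R[5] = 18  (first piece 1, then R[4]=15)
R[6] = 27
R[7] = 30  (first piece 1, then R[6]=27)
R[8] = 34  (first piece 2, then R[6]=27)
R[9] = 38  (first piece 3, then R[6]=27)
One optimal cutting: 6 + 3 → $27 + $11 = $38.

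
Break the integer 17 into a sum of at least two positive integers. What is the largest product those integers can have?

Define P[k] = max over 1≤i<k of i · max(k−i, P[k−i]); the inner max lets the remainder stay uncut if that's better.
Small cases: P[2]=1, P[3]=2, P[4]=4, P[5]=6, P[6]=9, P[7]=12, P[8]=18, P[9]=27, P[10]=36.
P[11] = 2*max(9,27) = 2*27 = 54
P[12] = 3*max(9,27) = 3*27 = 81
P[13] = 2*max(11,54) = 2*54 = 108
P[14] = 2*max(12,81) = 2*81 = 162
P[15] = 3*max(12,81) = 3*81 = 243
P[16] = 2*max(14,162) = 2*162 = 324
P[17] = 2*max(15,243) = 2*243 = 486
One optimal split: 3 + 3 + 3 + 3 + 3 + 2; product 3*3*3*3*3*2 = 486.

486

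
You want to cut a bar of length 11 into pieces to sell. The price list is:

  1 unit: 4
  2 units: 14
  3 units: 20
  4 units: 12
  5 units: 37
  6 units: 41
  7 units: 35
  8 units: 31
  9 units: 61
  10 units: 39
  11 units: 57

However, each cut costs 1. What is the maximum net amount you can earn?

Let r[k] be the best obtainable value from length k. For each k, try every first piece i and keep the best of price[i] + r[k−i] minus the 1 cut fee when i<k.
r[1] = 4
r[2] = 14
r[3] = 20
r[4] = 27  (first piece 2, then r[2]=14)
r[5] = 37
r[6] = 41
r[7] = 50  (first piece 2, then r[5]=37)
r[8] = 56  (first piece 3, then r[5]=37)
r[9] = 63  (first piece 2, then r[7]=50)
r[10] = 73  (first piece 5, then r[5]=37)
r[11] = 77  (first piece 5, then r[6]=41)
One optimal plan: pieces 6 + 5 (1 cut) → 78 − 1 = 77.

77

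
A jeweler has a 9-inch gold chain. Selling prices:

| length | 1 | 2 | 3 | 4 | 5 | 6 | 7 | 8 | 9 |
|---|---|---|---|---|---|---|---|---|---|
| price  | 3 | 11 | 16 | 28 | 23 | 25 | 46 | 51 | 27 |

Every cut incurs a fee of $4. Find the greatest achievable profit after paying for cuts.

53

Consider every possible first cut. net[k] is the best of p[i]+net[k−i] over all sellable i≤k, charging 4 whenever i<k.
net[1] = 3
net[2] = max(3+3-4, 11+0) = 11
net[3] = max(3+11-4, 11+3-4, 16+0) = 16
net[4] = max(3+16-4, 11+11-4, 16+3-4, 28+0) = 28
net[5] = max(3+28-4, 11+16-4, 16+11-4, 28+3-4, 23+0) = 27
net[6] = max(3+27-4, 11+28-4, 16+16-4, 28+11-4, 23+3-4, 25+0) = 35
net[7] = max(3+35-4, 11+27-4, 16+28-4, …, 25+3-4, 46+0) = 46
net[8] = max(3+46-4, 11+35-4, 16+27-4, …, 46+3-4, 51+0) = 52
net[9] = max(3+52-4, 11+46-4, 16+35-4, …, 51+3-4, 27+0) = 53
One optimal plan: pieces 7 + 2 (1 cut) → $57 − $4 = $53.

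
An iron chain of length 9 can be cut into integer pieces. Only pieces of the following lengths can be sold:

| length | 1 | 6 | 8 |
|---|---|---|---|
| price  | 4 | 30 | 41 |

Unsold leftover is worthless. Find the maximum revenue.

Build best[k] bottom-up: best[k] = max over allowed piece i of (p[i] + best[k−i]).
best[1] = 4
best[2] = 8  (first piece 1, then best[1]=4)
best[3] = 12  (first piece 1, then best[2]=8)
best[4] = 16  (first piece 1, then best[3]=12)
best[5] = 20  (first piece 1, then best[4]=16)
best[6] = 30
best[7] = 34  (first piece 1, then best[6]=30)
best[8] = 41
best[9] = 45  (first piece 1, then best[8]=41)
One optimal cutting: 8 + 1 → $45.

45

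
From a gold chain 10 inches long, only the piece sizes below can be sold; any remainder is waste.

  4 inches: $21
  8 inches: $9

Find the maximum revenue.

Consider every possible first cut. r[k] is the best of p[i]+r[k−i] over all sellable i≤k.
r[1] = 0
r[2] = 0
r[3] = 0
r[4] = 21
r[5] = 21
r[6] = 21
r[7] = 21
r[8] = max(21+21, 9+0) = 42
r[9] = max(21+21, 9+0) = 42
r[10] = max(21+21, 9+0) = 42
One optimal cutting: pieces 4 + 4 with 2 inches of scrap → $42.

42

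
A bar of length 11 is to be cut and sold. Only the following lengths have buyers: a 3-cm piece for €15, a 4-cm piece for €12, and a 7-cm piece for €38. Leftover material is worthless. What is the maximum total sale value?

53

Build f[k] bottom-up: f[k] = max over allowed piece i of (p[i] + f[k−i]).
f[1] = 0
f[2] = 0
f[3] = 15
f[4] = max(15+0, 12+0) = 15
f[5] = max(15+0, 12+0) = 15
f[6] = max(15+15, 12+0) = 30
f[7] = max(15+15, 12+15, 38+0) = 38
f[8] = max(15+15, 12+15, 38+0) = 38
f[9] = max(15+30, 12+15, 38+0) = 45
f[10] = max(15+38, 12+30, 38+15) = 53
f[11] = max(15+38, 12+38, 38+15) = 53
One optimal cutting: pieces 7 + 3 with 1 cm of scrap → €53.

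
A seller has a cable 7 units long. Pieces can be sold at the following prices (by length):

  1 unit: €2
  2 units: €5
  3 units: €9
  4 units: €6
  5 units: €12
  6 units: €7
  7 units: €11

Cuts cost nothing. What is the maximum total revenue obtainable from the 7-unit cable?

Consider every possible first cut. r[k] is the best of p[i]+r[k−i] over all sellable i≤k.
r[1] = 2
r[2] = 5
r[3] = 9
r[4] = 11  (first piece 1, then r[3]=9)
r[5] = 14  (first piece 2, then r[3]=9)
r[6] = 18  (first piece 3, then r[3]=9)
r[7] = 20  (first piece 1, then r[6]=18)
One optimal cutting: 3 + 3 + 1 → €9 + €9 + €2 = €20.

20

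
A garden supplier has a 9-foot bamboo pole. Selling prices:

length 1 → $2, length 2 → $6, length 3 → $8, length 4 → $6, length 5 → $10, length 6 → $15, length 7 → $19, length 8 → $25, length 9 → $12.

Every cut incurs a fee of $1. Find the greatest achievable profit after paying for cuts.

Build r[k] bottom-up: r[k] = max over allowed piece i of (p[i] + r[k−i]) − 1 per cut.
r[1] = 2
r[2] = 6
r[3] = 8
r[4] = 11  (first piece 2, then r[2]=6)
r[5] = 13  (first piece 2, then r[3]=8)
r[6] = 16  (first piece 2, then r[4]=11)
r[7] = 19
r[8] = 25
r[9] = 26  (first piece 1, then r[8]=25)
One optimal plan: pieces 8 + 1 (1 cut) → $27 − $1 = $26.

26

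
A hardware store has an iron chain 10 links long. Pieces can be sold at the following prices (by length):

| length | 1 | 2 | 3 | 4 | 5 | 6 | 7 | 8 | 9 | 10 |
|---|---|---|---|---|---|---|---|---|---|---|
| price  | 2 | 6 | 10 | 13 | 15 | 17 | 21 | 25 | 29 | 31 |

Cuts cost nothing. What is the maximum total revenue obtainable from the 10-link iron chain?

Consider every possible first cut. v[k] is the best of p[i]+v[k−i] over all sellable i≤k.
v[1] = 2
v[2] = max(2+2, 6+0) = 6
v[3] = max(2+6, 6+2, 10+0) = 10
v[4] = max(2+10, 6+6, 10+2, 13+0) = 13
v[5] = max(2+13, 6+10, 10+6, 13+2, 15+0) = 16
v[6] = max(2+16, 6+13, 10+10, 13+6, 15+2, 17+0) = 20
v[7] = max(2+20, 6+16, 10+13, …, 17+2, 21+0) = 23
v[8] = max(2+23, 6+20, 10+16, …, 21+2, 25+0) = 26
v[9] = max(2+26, 6+23, 10+20, …, 25+2, 29+0) = 30
v[10] = max(2+30, 6+26, 10+23, …, 29+2, 31+0) = 33
One optimal cutting: 4 + 3 + 3 → $13 + $10 + $10 = $33.

33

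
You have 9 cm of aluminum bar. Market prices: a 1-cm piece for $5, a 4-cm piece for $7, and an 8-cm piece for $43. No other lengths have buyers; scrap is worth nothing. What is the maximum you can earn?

Let f[k] be the best obtainable value from length k. For each k, try every first piece i and keep the best of price[i] + f[k−i].
f[1] = 5
f[2] = 10  (first piece 1, then f[1]=5)
f[3] = 15  (first piece 1, then f[2]=10)
f[4] = max(5+15, 7+0) = 20
f[5] = max(5+20, 7+5) = 25
f[6] = max(5+25, 7+10) = 30
f[7] = max(5+30, 7+15) = 35
f[8] = max(5+35, 7+20, 43+0) = 43
f[9] = max(5+43, 7+25, 43+5) = 48
One optimal cutting: 8 + 1 → $48.

48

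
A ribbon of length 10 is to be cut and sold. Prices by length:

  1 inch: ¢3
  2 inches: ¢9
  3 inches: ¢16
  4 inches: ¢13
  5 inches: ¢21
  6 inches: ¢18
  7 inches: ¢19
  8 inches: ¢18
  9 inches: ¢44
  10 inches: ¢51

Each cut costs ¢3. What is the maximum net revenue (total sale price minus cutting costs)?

51

Build r[k] bottom-up: r[k] = max over allowed piece i of (p[i] + r[k−i]) − 3 per cut.
r[1] = 3
r[2] = max(3+3-3, 9+0) = 9
r[3] = max(3+9-3, 9+3-3, 16+0) = 16
r[4] = max(3+16-3, 9+9-3, 16+3-3, 13+0) = 16
r[5] = max(3+16-3, 9+16-3, 16+9-3, 13+3-3, 21+0) = 22
r[6] = max(3+22-3, 9+16-3, 16+16-3, 13+9-3, 21+3-3, 18+0) = 29
r[7] = max(3+29-3, 9+22-3, 16+16-3, …, 18+3-3, 19+0) = 29
r[8] = max(3+29-3, 9+29-3, 16+22-3, …, 19+3-3, 18+0) = 35
r[9] = max(3+35-3, 9+29-3, 16+29-3, …, 18+3-3, 44+0) = 44
r[10] = max(3+44-3, 9+35-3, 16+29-3, …, 44+3-3, 51+0) = 51
Best is to make no cuts and sell whole for ¢51.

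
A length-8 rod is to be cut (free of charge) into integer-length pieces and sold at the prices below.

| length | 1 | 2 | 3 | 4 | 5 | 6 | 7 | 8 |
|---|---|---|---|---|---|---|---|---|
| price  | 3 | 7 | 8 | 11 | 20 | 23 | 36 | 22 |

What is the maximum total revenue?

39

Let R[k] be the best obtainable value from length k. For each k, try every first piece i and keep the best of price[i] + R[k−i].
R[1] = 3
R[2] = 7
R[3] = 10  (first piece 1, then R[2]=7)
R[4] = 14  (first piece 2, then R[2]=7)
R[5] = 20
R[6] = 23  (first piece 1, then R[5]=20)
R[7] = 36
R[8] = 39  (first piece 1, then R[7]=36)
One optimal cutting: 7 + 1 → 36 + 3 = 39.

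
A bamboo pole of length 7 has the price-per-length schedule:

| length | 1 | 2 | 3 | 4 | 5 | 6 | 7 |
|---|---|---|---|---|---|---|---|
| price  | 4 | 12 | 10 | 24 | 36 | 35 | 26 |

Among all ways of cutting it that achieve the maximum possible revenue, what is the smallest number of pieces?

2

Consider every possible first cut. r[k] is the best of p[i]+r[k−i] over all sellable i≤k.
r[1] = 4
r[2] = 12
r[3] = 16  (first piece 1, then r[2]=12)
r[4] = 24  (first piece 2, then r[2]=12)
r[5] = 36
r[6] = 40  (first piece 1, then r[5]=36)
r[7] = 48  (first piece 2, then r[5]=36)
Maximum revenue is $48.
Now minimize piece count subject to staying optimal: for each k, pieces[k] = 1 + min over i with p[i]+r[k−i]=r[k] of pieces[k−i].
pieces[4] = 1
pieces[5] = 1
pieces[6] = 2
pieces[7] = 2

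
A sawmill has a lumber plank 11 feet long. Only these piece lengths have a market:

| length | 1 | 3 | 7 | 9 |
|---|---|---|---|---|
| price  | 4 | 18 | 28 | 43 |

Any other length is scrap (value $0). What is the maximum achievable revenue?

62

Build f[k] bottom-up: f[k] = max over allowed piece i of (p[i] + f[k−i]).
f[1] = 4
f[2] = 8  (first piece 1, then f[1]=4)
f[3] = max(4+8, 18+0) = 18
f[4] = max(4+18, 18+4) = 22
f[5] = max(4+22, 18+8) = 26
f[6] = max(4+26, 18+18) = 36
f[7] = max(4+36, 18+22, 28+0) = 40
f[8] = max(4+40, 18+26, 28+4) = 44
f[9] = max(4+44, 18+36, 28+8, 43+0) = 54
f[10] = max(4+54, 18+40, 28+18, 43+4) = 58
f[11] = max(4+58, 18+44, 28+22, 43+8) = 62
One optimal cutting: 3 + 3 + 3 + 1 + 1 → $62.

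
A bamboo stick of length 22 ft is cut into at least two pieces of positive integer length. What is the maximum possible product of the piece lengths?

2916

Let P[k] be the best product for length k (with at least one cut). For each first piece i, the rest contributes max(k−i, P[k−i]).
P[2] = 1×max(1,0) = 1×1 = 1
P[3] = 1×max(2,1) = 1×2 = 2
P[4] = 2×max(2,1) = 2×2 = 4
P[5] = 2×max(3,2) = 2×3 = 6
P[6] = 3×max(3,2) = 3×3 = 9
P[7] = 2×max(5,6) = 2×6 = 12
P[8] = 2×max(6,9) = 2×9 = 18
P[9] = 3×max(6,9) = 3×9 = 27
P[10] = 2×max(8,18) = 2×18 = 36
P[11] = 2×max(9,27) = 2×27 = 54
P[12] = 3×max(9,27) = 3×27 = 81
P[13] = 2×max(11,54) = 2×54 = 108
P[14] = 2×max(12,81) = 2×81 = 162
P[15] = 3×max(12,81) = 3×81 = 243
P[16] = 2×max(14,162) = 2×162 = 324
P[17] = 2×max(15,243) = 2×243 = 486
P[18] = 3×max(15,243) = 3×243 = 729
P[19] = 2×max(17,486) = 2×486 = 972
P[20] = 2×max(18,729) = 2×729 = 1458
P[21] = 3×max(18,729) = 3×729 = 2187
P[22] = 2×max(20,1458) = 2×1458 = 2916
One optimal split: 3 + 3 + 3 + 3 + 3 + 3 + 2 + 2; product 3×3×3×3×3×3×2×2 = 2916.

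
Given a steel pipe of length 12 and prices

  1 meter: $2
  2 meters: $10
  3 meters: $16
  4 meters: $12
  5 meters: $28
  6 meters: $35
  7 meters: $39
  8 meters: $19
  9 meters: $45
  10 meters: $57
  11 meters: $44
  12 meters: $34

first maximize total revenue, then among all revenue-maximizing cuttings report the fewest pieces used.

2

Build r[k] bottom-up: r[k] = max over allowed piece i of (p[i] + r[k−i]).
r[1] = 2
r[2] = 10
r[3] = 16
r[4] = 20  (first piece 2, then r[2]=10)
r[5] = 28
r[6] = 35
r[7] = 39
r[8] = 45  (first piece 2, then r[6]=35)
r[9] = 51  (first piece 3, then r[6]=35)
r[10] = 57
r[11] = 63  (first piece 5, then r[6]=35)
r[12] = 70  (first piece 6, then r[6]=35)
Maximum revenue is $70.
Now minimize piece count subject to staying optimal: for each k, pieces[k] = 1 + min over i with p[i]+r[k−i]=r[k] of pieces[k−i].
pieces[9] = 2
pieces[10] = 1
pieces[11] = 2
pieces[12] = 2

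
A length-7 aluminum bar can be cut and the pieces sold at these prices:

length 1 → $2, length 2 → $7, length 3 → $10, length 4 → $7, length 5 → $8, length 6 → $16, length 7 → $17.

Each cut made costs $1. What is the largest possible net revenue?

Build r[k] bottom-up: r[k] = max over allowed piece i of (p[i] + r[k−i]) − 1 per cut.
r[1] = 2
r[2] = max(2+2-1, 7+0) = 7
r[3] = max(2+7-1, 7+2-1, 10+0) = 10
r[4] = max(2+10-1, 7+7-1, 10+2-1, 7+0) = 13
r[5] = max(2+13-1, 7+10-1, 10+7-1, 7+2-1, 8+0) = 16
r[6] = max(2+16-1, 7+13-1, 10+10-1, 7+7-1, 8+2-1, 16+0) = 19
r[7] = max(2+19-1, 7+16-1, 10+13-1, …, 16+2-1, 17+0) = 22
One optimal plan: pieces 3 + 2 + 2 (2 cuts) → $24 − $2 = $22.

22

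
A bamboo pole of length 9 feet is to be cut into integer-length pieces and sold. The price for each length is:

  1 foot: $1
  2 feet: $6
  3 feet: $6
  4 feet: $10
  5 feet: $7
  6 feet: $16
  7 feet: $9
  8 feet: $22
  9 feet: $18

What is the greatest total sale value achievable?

Build best[k] bottom-up: best[k] = max over allowed piece i of (p[i] + best[k−i]).
best[1] = 1
best[2] = 6
best[3] = 7  (first piece 1, then best[2]=6)
best[4] = 12  (first piece 2, then best[2]=6)
best[5] = 13  (first piece 1, then best[4]=12)
best[6] = 18  (first piece 2, then best[4]=12)
best[7] = 19  (first piece 1, then best[6]=18)
best[8] = 24  (first piece 2, then best[6]=18)
best[9] = 25  (first piece 1, then best[8]=24)
One optimal cutting: 2 + 2 + 2 + 2 + 1 → $6 + $6 + $6 + $6 + $1 = $25.

25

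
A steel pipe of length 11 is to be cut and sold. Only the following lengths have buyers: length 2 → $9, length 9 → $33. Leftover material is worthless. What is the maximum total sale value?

45

Build r[k] bottom-up: r[k] = max over allowed piece i of (p[i] + r[k−i]).
r[1] = 0
r[2] = 9
r[3] = 9
r[4] = 18  (first piece 2, then r[2]=9)
r[5] = 18
r[6] = 27  (first piece 2, then r[4]=18)
r[7] = 27
r[8] = 36  (first piece 2, then r[6]=27)
r[9] = max(9+27, 33+0) = 36
r[10] = max(9+36, 33+0) = 45
r[11] = max(9+36, 33+9) = 45
One optimal cutting: pieces 2 + 2 + 2 + 2 + 2 with 1 meter of scrap → $45.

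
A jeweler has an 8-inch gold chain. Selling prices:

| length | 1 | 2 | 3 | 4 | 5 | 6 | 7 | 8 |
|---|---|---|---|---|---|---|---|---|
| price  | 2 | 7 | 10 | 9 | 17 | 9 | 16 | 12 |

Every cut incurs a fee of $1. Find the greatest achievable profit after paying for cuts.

26

Build v[k] bottom-up: v[k] = max over allowed piece i of (p[i] + v[k−i]) − 1 per cut.
v[1] = 2
v[2] = 7
v[3] = 10
v[4] = 13  (first piece 2, then v[2]=7)
v[5] = 17
v[6] = 19  (first piece 2, then v[4]=13)
v[7] = 23  (first piece 2, then v[5]=17)
v[8] = 26  (first piece 3, then v[5]=17)
One optimal plan: pieces 5 + 3 (1 cut) → $27 − $1 = $26.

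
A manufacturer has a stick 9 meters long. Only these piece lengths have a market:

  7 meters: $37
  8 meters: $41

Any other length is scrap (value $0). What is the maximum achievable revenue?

41

Let r[k] be the best obtainable value from length k. For each k, try every first piece i and keep the best of price[i] + r[k−i].
r[1] = 0
r[2] = 0
r[3] = 0
r[4] = 0
r[5] = 0
r[6] = 0
r[7] = 37
r[8] = max(37+0, 41+0) = 41
r[9] = max(37+0, 41+0) = 41
One optimal cutting: pieces 8 with 1 meter of scrap → $41.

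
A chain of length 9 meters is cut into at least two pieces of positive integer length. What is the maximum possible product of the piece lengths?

27

Fill P[k] for k=2..9: at each k try every first piece i and multiply by the better of (k−i) uncut or P[k−i].
P[2] = 1*max(1,0) = 1*1 = 1
P[3] = max(1*2, 2*1) = 2
P[4] = max(1*3, 2*2, 3*1) = 4
P[5] = max(1*4, 2*3, 3*2, 4*1) = 6
P[6] = max(1*6, 2*4, 3*3, 4*2, 5*1) = 9
P[7] = max(1*9, 2*6, 3*4, 4*3, 5*2, 6*1) = 12
P[8] = max(1*12, 2*9, 3*6, …, 6*2, 7*1) = 18
P[9] = max(1*18, 2*12, 3*9, …, 7*2, 8*1) = 27
One optimal split: 3 + 3 + 3; product 3*3*3 = 27.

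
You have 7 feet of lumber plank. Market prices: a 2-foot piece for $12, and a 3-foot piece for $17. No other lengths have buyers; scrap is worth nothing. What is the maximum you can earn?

41

Let f[k] be the best obtainable value from length k. For each k, try every first piece i and keep the best of price[i] + f[k−i].
f[1] = 0
f[2] = 12
f[3] = 17
f[4] = 24  (first piece 2, then f[2]=12)
f[5] = 29  (first piece 2, then f[3]=17)
f[6] = 36  (first piece 2, then f[4]=24)
f[7] = 41  (first piece 2, then f[5]=29)
One optimal cutting: 3 + 2 + 2 → $41.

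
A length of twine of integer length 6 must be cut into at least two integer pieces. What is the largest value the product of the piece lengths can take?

9

Fill P[k] for k=2..6: at each k try every first piece i and multiply by the better of (k−i) uncut or P[k−i].
P[2] = 1×max(1,0) = 1×1 = 1
P[3] = 1×max(2,1) = 1×2 = 2
P[4] = 2×max(2,1) = 2×2 = 4
P[5] = 2×max(3,2) = 2×3 = 6
P[6] = 3×max(3,2) = 3×3 = 9
One optimal split: 3 + 3; product 3×3 = 9.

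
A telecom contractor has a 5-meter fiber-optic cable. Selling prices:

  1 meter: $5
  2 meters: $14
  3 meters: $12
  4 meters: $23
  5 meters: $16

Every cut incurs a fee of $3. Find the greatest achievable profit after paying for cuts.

Consider every possible first cut. net[k] is the best of p[i]+net[k−i] over all sellable i≤k, charging 3 whenever i<k.
net[1] = 5
net[2] = 14
net[3] = 16  (first piece 1, then net[2]=14)
net[4] = 25  (first piece 2, then net[2]=14)
net[5] = 27  (first piece 1, then net[4]=25)
One optimal plan: pieces 2 + 2 + 1 (2 cuts) → $33 − $6 = $27.

27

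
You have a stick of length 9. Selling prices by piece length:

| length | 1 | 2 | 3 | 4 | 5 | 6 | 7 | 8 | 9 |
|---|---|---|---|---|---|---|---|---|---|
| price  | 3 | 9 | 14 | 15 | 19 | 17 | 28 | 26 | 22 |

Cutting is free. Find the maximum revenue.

42

Consider every possible first cut. v[k] is the best of p[i]+v[k−i] over all sellable i≤k.
v[1] = 3
v[2] = max(3+3, 9+0) = 9
v[3] = max(3+9, 9+3, 14+0) = 14
v[4] = max(3+14, 9+9, 14+3, 15+0) = 18
v[5] = max(3+18, 9+14, 14+9, 15+3, 19+0) = 23
v[6] = max(3+23, 9+18, 14+14, 15+9, 19+3, 17+0) = 28
v[7] = max(3+28, 9+23, 14+18, …, 17+3, 28+0) = 32
v[8] = max(3+32, 9+28, 14+23, …, 28+3, 26+0) = 37
v[9] = max(3+37, 9+32, 14+28, …, 26+3, 22+0) = 42
One optimal cutting: 3 + 3 + 3 → 14 + 14 + 14 = 42.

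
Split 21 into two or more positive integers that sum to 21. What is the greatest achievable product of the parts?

Let prod[k] be the best product for length k (with at least one cut). For each first piece i, the rest contributes max(k−i, prod[k−i]).
prod[2] = 1*max(1,0) = 1*1 = 1
prod[3] = 1*max(2,1) = 1*2 = 2
prod[4] = 2*max(2,1) = 2*2 = 4
prod[5] = 2*max(3,2) = 2*3 = 6
prod[6] = 3*max(3,2) = 3*3 = 9
prod[7] = 2*max(5,6) = 2*6 = 12
prod[8] = 2*max(6,9) = 2*9 = 18
prod[9] = 3*max(6,9) = 3*9 = 27
prod[10] = 2*max(8,18) = 2*18 = 36
prod[11] = 2*max(9,27) = 2*27 = 54
prod[12] = 3*max(9,27) = 3*27 = 81
prod[13] = 2*max(11,54) = 2*54 = 108
prod[14] = 2*max(12,81) = 2*81 = 162
prod[15] = 3*max(12,81) = 3*81 = 243
prod[16] = 2*max(14,162) = 2*162 = 324
prod[17] = 2*max(15,243) = 2*243 = 486
prod[18] = 3*max(15,243) = 3*243 = 729
prod[19] = 2*max(17,486) = 2*486 = 972
prod[20] = 2*max(18,729) = 2*729 = 1458
prod[21] = 3*max(18,729) = 3*729 = 2187
One optimal split: 3 + 3 + 3 + 3 + 3 + 3 + 3; product 3*3*3*3*3*3*3 = 2187.

2187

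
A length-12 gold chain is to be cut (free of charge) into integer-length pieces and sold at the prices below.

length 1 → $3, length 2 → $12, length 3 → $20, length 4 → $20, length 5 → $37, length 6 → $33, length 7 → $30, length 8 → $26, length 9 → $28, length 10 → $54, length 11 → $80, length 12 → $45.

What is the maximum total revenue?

86

Build R[k] bottom-up: R[k] = max over allowed piece i of (p[i] + R[k−i]).
R[1] = 3
R[2] = 12
R[3] = 20
R[4] = 24  (first piece 2, then R[2]=12)
R[5] = 37
R[6] = 40  (first piece 1, then R[5]=37)
R[7] = 49  (first piece 2, then R[5]=37)
R[8] = 57  (first piece 3, then R[5]=37)
R[9] = 61  (first piece 2, then R[7]=49)
R[10] = 74  (first piece 5, then R[5]=37)
R[11] = 80
R[12] = 86  (first piece 2, then R[10]=74)
One optimal cutting: 5 + 5 + 2 → $37 + $37 + $12 = $86.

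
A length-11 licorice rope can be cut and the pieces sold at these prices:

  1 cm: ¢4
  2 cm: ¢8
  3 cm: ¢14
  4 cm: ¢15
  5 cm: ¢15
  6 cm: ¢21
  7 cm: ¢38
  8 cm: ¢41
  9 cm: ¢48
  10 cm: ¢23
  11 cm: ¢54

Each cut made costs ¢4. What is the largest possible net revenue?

54

Build r[k] bottom-up: r[k] = max over allowed piece i of (p[i] + r[k−i]) − 4 per cut.
r[1] = 4
r[2] = max(4+4-4, 8+0) = 8
r[3] = max(4+8-4, 8+4-4, 14+0) = 14
r[4] = max(4+14-4, 8+8-4, 14+4-4, 15+0) = 15
r[5] = max(4+15-4, 8+14-4, 14+8-4, 15+4-4, 15+0) = 18
r[6] = max(4+18-4, 8+15-4, 14+14-4, 15+8-4, 15+4-4, 21+0) = 24
r[7] = max(4+24-4, 8+18-4, 14+15-4, …, 21+4-4, 38+0) = 38
r[8] = max(4+38-4, 8+24-4, 14+18-4, …, 38+4-4, 41+0) = 41
r[9] = max(4+41-4, 8+38-4, 14+24-4, …, 41+4-4, 48+0) = 48
r[10] = max(4+48-4, 8+41-4, 14+38-4, …, 48+4-4, 23+0) = 48
r[11] = max(4+48-4, 8+48-4, 14+41-4, …, 23+4-4, 54+0) = 54
Best is to make no cuts and sell whole for ¢54.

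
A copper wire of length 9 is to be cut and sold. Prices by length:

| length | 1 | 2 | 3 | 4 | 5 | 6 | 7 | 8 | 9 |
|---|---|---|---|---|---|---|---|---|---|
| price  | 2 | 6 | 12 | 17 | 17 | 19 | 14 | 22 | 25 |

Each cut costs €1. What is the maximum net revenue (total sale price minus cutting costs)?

34

Let net[k] be the best obtainable value from length k. For each k, try every first piece i and keep the best of price[i] + net[k−i] minus the 1 cut fee when i<k.
net[1] = 2
net[2] = 6
net[3] = 12
net[4] = 17
net[5] = 18  (first piece 1, then net[4]=17)
net[6] = 23  (first piece 3, then net[3]=12)
net[7] = 28  (first piece 3, then net[4]=17)
net[8] = 33  (first piece 4, then net[4]=17)
net[9] = 34  (first piece 1, then net[8]=33)
One optimal plan: pieces 4 + 4 + 1 (2 cuts) → €36 − €2 = €34.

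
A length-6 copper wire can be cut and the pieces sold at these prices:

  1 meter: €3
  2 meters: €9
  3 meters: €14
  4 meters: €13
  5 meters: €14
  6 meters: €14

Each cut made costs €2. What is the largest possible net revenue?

26

Let r[k] be the best obtainable value from length k. For each k, try every first piece i and keep the best of price[i] + r[k−i] minus the 2 cut fee when i<k.
r[1] = 3
r[2] = max(3+3-2, 9+0) = 9
r[3] = max(3+9-2, 9+3-2, 14+0) = 14
r[4] = max(3+14-2, 9+9-2, 14+3-2, 13+0) = 16
r[5] = max(3+16-2, 9+14-2, 14+9-2, 13+3-2, 14+0) = 21
r[6] = max(3+21-2, 9+16-2, 14+14-2, 13+9-2, 14+3-2, 14+0) = 26
One optimal plan: pieces 3 + 3 (1 cut) → €28 − €2 = €26.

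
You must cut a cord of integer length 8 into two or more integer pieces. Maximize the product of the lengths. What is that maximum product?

18

Define m[k] = max over 1≤i<k of i · max(k−i, m[k−i]); the inner max lets the remainder stay uncut if that's better.
m[2] = 1·max(1,0) = 1·1 = 1
m[3] = max(1·2, 2·1) = 2
m[4] = max(1·3, 2·2, 3·1) = 4
m[5] = max(1·4, 2·3, 3·2, 4·1) = 6
m[6] = max(1·6, 2·4, 3·3, 4·2, 5·1) = 9
m[7] = max(1·9, 2·6, 3·4, 4·3, 5·2, 6·1) = 12
m[8] = max(1·12, 2·9, 3·6, …, 6·2, 7·1) = 18
One optimal split: 3 + 3 + 2; product 3·3·2 = 18.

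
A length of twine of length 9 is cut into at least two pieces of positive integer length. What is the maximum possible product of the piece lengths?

27

Let prod[k] be the best product for length k (with at least one cut). For each first piece i, the rest contributes max(k−i, prod[k−i]).
prod[2] = 1*max(1,0) = 1*1 = 1
prod[3] = 1*max(2,1) = 1*2 = 2
prod[4] = 2*max(2,1) = 2*2 = 4
prod[5] = 2*max(3,2) = 2*3 = 6
prod[6] = 3*max(3,2) = 3*3 = 9
prod[7] = 2*max(5,6) = 2*6 = 12
prod[8] = 2*max(6,9) = 2*9 = 18
prod[9] = 3*max(6,9) = 3*9 = 27
One optimal split: 3 + 3 + 3; product 3*3*3 = 27.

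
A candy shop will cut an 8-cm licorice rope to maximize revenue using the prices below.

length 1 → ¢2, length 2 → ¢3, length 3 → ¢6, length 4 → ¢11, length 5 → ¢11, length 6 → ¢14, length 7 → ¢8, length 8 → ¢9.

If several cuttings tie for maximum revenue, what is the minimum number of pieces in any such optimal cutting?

2

Consider every possible first cut. r[k] is the best of p[i]+r[k−i] over all sellable i≤k.
r[1] = 2
r[2] = max(2+2, 3+0) = 4
r[3] = max(2+4, 3+2, 6+0) = 6
r[4] = max(2+6, 3+4, 6+2, 11+0) = 11
r[5] = max(2+11, 3+6, 6+4, 11+2, 11+0) = 13
r[6] = max(2+13, 3+11, 6+6, 11+4, 11+2, 14+0) = 15
r[7] = max(2+15, 3+13, 6+11, …, 14+2, 8+0) = 17
r[8] = max(2+17, 3+15, 6+13, …, 8+2, 9+0) = 22
Maximum revenue is ¢22.
Now minimize piece count subject to staying optimal: for each k, pieces[k] = 1 + min over i with p[i]+r[k−i]=r[k] of pieces[k−i].
pieces[5] = 2
pieces[6] = 3
pieces[7] = 2
pieces[8] = 2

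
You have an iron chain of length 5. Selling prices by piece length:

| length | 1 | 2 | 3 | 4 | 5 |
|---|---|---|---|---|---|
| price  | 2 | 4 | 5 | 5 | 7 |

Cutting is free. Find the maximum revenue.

Build v[k] bottom-up: v[k] = max over allowed piece i of (p[i] + v[k−i]).
v[1] = 2
v[2] = 4  (first piece 1, then v[1]=2)
v[3] = 6  (first piece 1, then v[2]=4)
v[4] = 8  (first piece 1, then v[3]=6)
v[5] = 10  (first piece 1, then v[4]=8)
One optimal cutting: 1 + 1 + 1 + 1 + 1 → $2 + $2 + $2 + $2 + $2 = $10.

10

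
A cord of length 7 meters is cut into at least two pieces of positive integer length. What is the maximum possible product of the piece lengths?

12

Fill prod[k] for k=2..7: at each k try every first piece i and multiply by the better of (k−i) uncut or prod[k−i].
prod[2] = 1*max(1,0) = 1*1 = 1
prod[3] = max(1*2, 2*1) = 2
prod[4] = max(1*3, 2*2, 3*1) = 4
prod[5] = max(1*4, 2*3, 3*2, 4*1) = 6
prod[6] = max(1*6, 2*4, 3*3, 4*2, 5*1) = 9
prod[7] = max(1*9, 2*6, 3*4, 4*3, 5*2, 6*1) = 12
One optimal split: 3 + 2 + 2; product 3*2*2 = 12.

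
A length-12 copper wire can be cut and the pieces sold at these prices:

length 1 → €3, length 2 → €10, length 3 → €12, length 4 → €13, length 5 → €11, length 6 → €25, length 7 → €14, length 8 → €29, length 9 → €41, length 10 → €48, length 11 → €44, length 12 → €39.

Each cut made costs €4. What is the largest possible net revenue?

54

Consider every possible first cut. v[k] is the best of p[i]+v[k−i] over all sellable i≤k, charging 4 whenever i<k.
v[1] = 3
v[2] = max(3+3-4, 10+0) = 10
v[3] = max(3+10-4, 10+3-4, 12+0) = 12
v[4] = max(3+12-4, 10+10-4, 12+3-4, 13+0) = 16
v[5] = max(3+16-4, 10+12-4, 12+10-4, 13+3-4, 11+0) = 18
v[6] = max(3+18-4, 10+16-4, 12+12-4, 13+10-4, 11+3-4, 25+0) = 25
v[7] = max(3+25-4, 10+18-4, 12+16-4, …, 25+3-4, 14+0) = 24
v[8] = max(3+24-4, 10+25-4, 12+18-4, …, 14+3-4, 29+0) = 31
v[9] = max(3+31-4, 10+24-4, 12+25-4, …, 29+3-4, 41+0) = 41
v[10] = max(3+41-4, 10+31-4, 12+24-4, …, 41+3-4, 48+0) = 48
v[11] = max(3+48-4, 10+41-4, 12+31-4, …, 48+3-4, 44+0) = 47
v[12] = max(3+47-4, 10+48-4, 12+41-4, …, 44+3-4, 39+0) = 54
One optimal plan: pieces 10 + 2 (1 cut) → €58 − €4 = €54.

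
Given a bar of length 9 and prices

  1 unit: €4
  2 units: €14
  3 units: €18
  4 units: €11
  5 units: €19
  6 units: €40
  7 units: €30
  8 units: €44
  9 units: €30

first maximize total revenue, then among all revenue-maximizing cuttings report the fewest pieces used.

4

Let r[k] be the best obtainable value from length k. For each k, try every first piece i and keep the best of price[i] + r[k−i].
r[1] = 4
r[2] = max(4+4, 14+0) = 14
r[3] = max(4+14, 14+4, 18+0) = 18
r[4] = max(4+18, 14+14, 18+4, 11+0) = 28
r[5] = max(4+28, 14+18, 18+14, 11+4, 19+0) = 32
r[6] = max(4+32, 14+28, 18+18, 11+14, 19+4, 40+0) = 42
r[7] = max(4+42, 14+32, 18+28, …, 40+4, 30+0) = 46
r[8] = max(4+46, 14+42, 18+32, …, 30+4, 44+0) = 56
r[9] = max(4+56, 14+46, 18+42, …, 44+4, 30+0) = 60
Maximum revenue is €60.
Now minimize piece count subject to staying optimal: for each k, pieces[k] = 1 + min over i with p[i]+r[k−i]=r[k] of pieces[k−i].
pieces[6] = 3
pieces[7] = 3
pieces[8] = 4
pieces[9] = 4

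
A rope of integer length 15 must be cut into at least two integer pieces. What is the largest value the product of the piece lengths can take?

243

Let f[k] be the best product for length k (with at least one cut). For each first piece i, the rest contributes max(k−i, f[k−i]).
f[2] = 1*max(1,0) = 1*1 = 1
f[3] = max(1*2, 2*1) = 2
f[4] = max(1*3, 2*2, 3*1) = 4
f[5] = max(1*4, 2*3, 3*2, 4*1) = 6
f[6] = max(1*6, 2*4, 3*3, 4*2, 5*1) = 9
f[7] = max(1*9, 2*6, 3*4, 4*3, 5*2, 6*1) = 12
f[8] = max(1*12, 2*9, 3*6, …, 6*2, 7*1) = 18
f[9] = max(1*18, 2*12, 3*9, …, 7*2, 8*1) = 27
f[10] = max(1*27, 2*18, 3*12, …, 8*2, 9*1) = 36
f[11] = max(1*36, 2*27, 3*18, …, 9*2, 10*1) = 54
f[12] = max(1*54, 2*36, 3*27, …, 10*2, 11*1) = 81
f[13] = max(1*81, 2*54, 3*36, …, 11*2, 12*1) = 108
f[14] = max(1*108, 2*81, 3*54, …, 12*2, 13*1) = 162
f[15] = max(1*162, 2*108, 3*81, …, 13*2, 14*1) = 243
One optimal split: 3 + 3 + 3 + 3 + 3; product 3*3*3*3*3 = 243.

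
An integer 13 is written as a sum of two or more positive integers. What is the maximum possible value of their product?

Define g[k] = max over 1≤i<k of i · max(k−i, g[k−i]); the inner max lets the remainder stay uncut if that's better.
Small cases: g[2]=1, g[3]=2, g[4]=4, g[5]=6.
g[6] = 3*max(3,2) = 3*3 = 9
g[7] = 2*max(5,6) = 2*6 = 12
g[8] = 2*max(6,9) = 2*9 = 18
g[9] = 3*max(6,9) = 3*9 = 27
g[10] = 2*max(8,18) = 2*18 = 36
g[11] = 2*max(9,27) = 2*27 = 54
g[12] = 3*max(9,27) = 3*27 = 81
g[13] = 2*max(11,54) = 2*54 = 108
One optimal split: 3 + 3 + 3 + 2 + 2; product 3*3*3*2*2 = 108.

108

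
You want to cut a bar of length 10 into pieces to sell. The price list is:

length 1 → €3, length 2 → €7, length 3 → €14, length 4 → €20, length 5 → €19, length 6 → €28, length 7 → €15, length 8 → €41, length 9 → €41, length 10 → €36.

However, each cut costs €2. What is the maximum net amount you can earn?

Let net[k] be the best obtainable value from length k. For each k, try every first piece i and keep the best of price[i] + net[k−i] minus the 2 cut fee when i<k.
net[1] = 3
net[2] = 7
net[3] = 14
net[4] = 20
net[5] = 21  (first piece 1, then net[4]=20)
net[6] = 28
net[7] = 32  (first piece 3, then net[4]=20)
net[8] = 41
net[9] = 42  (first piece 1, then net[8]=41)
net[10] = 46  (first piece 2, then net[8]=41)
One optimal plan: pieces 8 + 2 (1 cut) → €48 − €2 = €46.

46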